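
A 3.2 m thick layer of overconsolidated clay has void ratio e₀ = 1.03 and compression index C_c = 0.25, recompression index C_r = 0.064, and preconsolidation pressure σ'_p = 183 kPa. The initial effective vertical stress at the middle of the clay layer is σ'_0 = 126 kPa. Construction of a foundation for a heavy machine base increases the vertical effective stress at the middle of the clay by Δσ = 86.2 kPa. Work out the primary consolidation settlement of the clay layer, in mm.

S_c ≈ 41.7 mm

Final effective stress: σ'_f = 126 + 86.2 = 212.2 kPa.
σ'_f = 212.2 > σ'_p = 183 kPa, so the stress path crosses the preconsolidation pressure — recompression up to σ'_p, then virgin compression beyond:
S_c = H/(1+e₀)·[C_r·log₁₀(σ'_p/σ'_0) + C_c·log₁₀(σ'_f/σ'_p)]
    = 3.2/2.03 × [0.064×log₁₀(183/126) + 0.25×log₁₀(212.2/183)]
    = 1.5764 × [0.010373 + 0.016074] = 0.04169 m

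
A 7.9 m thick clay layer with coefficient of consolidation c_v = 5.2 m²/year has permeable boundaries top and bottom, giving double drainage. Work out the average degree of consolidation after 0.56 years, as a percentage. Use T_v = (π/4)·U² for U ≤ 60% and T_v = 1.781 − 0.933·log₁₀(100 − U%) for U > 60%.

Drainage path length: H_d = H/2 = 3.95 m (double drainage).
T_v = c_v·t/H_d² = 5.2×0.56/3.95² = 0.18664.
T_v = 0.18664 corresponds to the U ≤ 60% branch:
U = √(4T_v/π) = 0.4875

U ≈ 48.7 %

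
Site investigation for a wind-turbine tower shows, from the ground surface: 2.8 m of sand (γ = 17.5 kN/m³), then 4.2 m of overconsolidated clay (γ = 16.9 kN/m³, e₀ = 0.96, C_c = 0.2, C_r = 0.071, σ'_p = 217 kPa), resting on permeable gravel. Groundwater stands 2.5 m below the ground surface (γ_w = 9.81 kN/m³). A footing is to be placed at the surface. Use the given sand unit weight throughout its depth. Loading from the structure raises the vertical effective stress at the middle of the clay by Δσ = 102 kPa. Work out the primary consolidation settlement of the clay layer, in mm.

Mid-depth of clay below the ground surface: z = 2.8 + 4.2/2 = 4.9 m.
Total vertical stress at mid-clay: σ_v = 17.5×2.8 + 16.9×2.1 = 84.49 kPa.
Pore pressure: u = 9.81×(4.9 − 2.5) = 23.544 kPa.
Initial effective stress: σ'_0 = σ_v − u = 84.49 − 23.544 = 60.946 kPa.
Final effective stress: σ'_f = 60.946 + 102 = 162.95 kPa.
σ'_f = 162.95 ≤ σ'_p = 217 kPa, so the clay remains overconsolidated and only the recompression index applies:
S_c = C_r·H/(1+e₀)·log₁₀(σ'_f/σ'_0) = 0.071×4.2/1.96×log₁₀(162.95/60.946)
    = 0.15215 × 0.42711 = 0.06498 m

S_c ≈ 65 mm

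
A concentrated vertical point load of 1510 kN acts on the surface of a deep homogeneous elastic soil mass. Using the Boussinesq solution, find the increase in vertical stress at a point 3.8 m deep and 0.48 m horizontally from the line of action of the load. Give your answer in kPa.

Δσ_z ≈ 48 kPa

Boussinesq vertical stress below a point load on an elastic half-space:
Δσ_z = 3P/(2πz²) · [1 + (r/z)²]^(−5/2)
r/z = 0.48/3.8 = 0.12632; [1+(r/z)²]^(−5/2) = 0.9612.
Δσ_z = 3×1510/(2π×3.8²) × 0.9612 = 49.929 × 0.9612 = 47.99 kPa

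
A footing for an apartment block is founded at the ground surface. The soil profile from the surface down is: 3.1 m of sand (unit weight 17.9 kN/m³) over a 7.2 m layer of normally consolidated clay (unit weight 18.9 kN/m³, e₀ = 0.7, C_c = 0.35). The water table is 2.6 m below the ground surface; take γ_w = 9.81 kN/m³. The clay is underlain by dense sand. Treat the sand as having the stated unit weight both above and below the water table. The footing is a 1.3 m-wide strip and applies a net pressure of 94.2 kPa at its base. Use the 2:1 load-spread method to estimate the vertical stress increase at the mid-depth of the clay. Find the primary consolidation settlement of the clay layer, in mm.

Mid-depth of clay below the ground surface: z = 3.1 + 7.2/2 = 6.7 m.
Total vertical stress at mid-clay: σ_v = 17.9×3.1 + 18.9×3.6 = 123.53 kPa.
Pore pressure: u = 9.81×(6.7 − 2.6) = 40.221 kPa.
Initial effective stress: σ'_0 = σ_v − u = 123.53 − 40.221 = 83.309 kPa.
Stress increase at mid-clay by the 2:1 spreading method:
Δσ = qB/(B+z) = 94.2×1.3/(1.3+6.7) = 15.308 kPa
Final effective stress: σ'_f = σ'_0 + Δσ = 83.309 + 15.308 = 98.617 kPa.
Normally consolidated clay, so the full stress increment lies on the virgin compression line:
S_c = C_c·H/(1+e₀)·log₁₀(σ'_f/σ'_0) = 0.35×7.2/(1+0.7)×log₁₀(98.617/83.309)
    = 1.4824 × 0.07326 = 0.1086 m

S_c ≈ 109 mm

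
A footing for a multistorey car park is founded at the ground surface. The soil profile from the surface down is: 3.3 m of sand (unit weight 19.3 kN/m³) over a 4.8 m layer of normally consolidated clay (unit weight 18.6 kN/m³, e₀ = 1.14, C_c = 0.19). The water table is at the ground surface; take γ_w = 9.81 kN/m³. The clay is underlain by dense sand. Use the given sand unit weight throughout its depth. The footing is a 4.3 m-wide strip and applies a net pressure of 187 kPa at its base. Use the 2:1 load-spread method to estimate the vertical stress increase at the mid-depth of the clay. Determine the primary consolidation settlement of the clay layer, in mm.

S_c ≈ 172 mm

Mid-depth of clay below the ground surface: z = 3.3 + 4.8/2 = 5.7 m.
Total vertical stress at mid-clay: σ_v = 19.3×3.3 + 18.6×2.4 = 108.33 kPa.
Pore pressure: u = 9.81×(5.7 − 0) = 55.917 kPa.
Initial effective stress: σ'_0 = σ_v − u = 108.33 − 55.917 = 52.413 kPa.
Stress increase at mid-clay by the 2:1 spreading method:
Δσ = qB/(B+z) = 187×4.3/(4.3+5.7) = 80.41 kPa
Final effective stress: σ'_f = σ'_0 + Δσ = 52.413 + 80.41 = 132.82 kPa.
Normally consolidated clay, so the full stress increment lies on the virgin compression line:
S_c = C_c·H/(1+e₀)·log₁₀(σ'_f/σ'_0) = 0.19×4.8/(1+1.14)×log₁₀(132.82/52.413)
    = 0.42617 × 0.40382 = 0.1721 m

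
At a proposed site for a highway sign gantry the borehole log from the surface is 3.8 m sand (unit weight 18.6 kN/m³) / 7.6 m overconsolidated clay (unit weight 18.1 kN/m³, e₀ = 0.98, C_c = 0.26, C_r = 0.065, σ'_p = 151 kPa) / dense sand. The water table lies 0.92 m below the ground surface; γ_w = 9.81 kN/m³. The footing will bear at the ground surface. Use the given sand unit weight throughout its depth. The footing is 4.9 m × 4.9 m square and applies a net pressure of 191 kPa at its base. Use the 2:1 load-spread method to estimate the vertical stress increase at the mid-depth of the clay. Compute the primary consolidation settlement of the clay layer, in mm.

S_c ≈ 36.2 mm

Mid-depth of clay below the ground surface: z = 3.8 + 7.6/2 = 7.6 m.
Total vertical stress at mid-clay: σ_v = 18.6×3.8 + 18.1×3.8 = 139.46 kPa.
Pore pressure: u = 9.81×(7.6 − 0.92) = 65.531 kPa.
Initial effective stress: σ'_0 = σ_v − u = 139.46 − 65.531 = 73.929 kPa.
Stress increase at mid-clay by the 2:1 spreading method:
Δσ = qBL/((B+z)(L+z)) = 191×4.9×4.9/((4.9+7.6)(4.9+7.6)) = 29.35 kPa
Final effective stress: σ'_f = 73.929 + 29.35 = 103.28 kPa.
σ'_f = 103.28 ≤ σ'_p = 151 kPa, so the clay remains overconsolidated and only the recompression index applies:
S_c = C_r·H/(1+e₀)·log₁₀(σ'_f/σ'_0) = 0.065×7.6/1.98×log₁₀(103.28/73.929)
    = 0.2495 × 0.1452 = 0.03623 m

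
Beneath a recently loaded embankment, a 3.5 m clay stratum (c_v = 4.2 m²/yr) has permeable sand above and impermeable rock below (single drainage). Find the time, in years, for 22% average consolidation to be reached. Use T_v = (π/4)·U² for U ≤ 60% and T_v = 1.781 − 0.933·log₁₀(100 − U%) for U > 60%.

t ≈ 0.111 years

Drainage path length: H_d = H = 3.5 m (single drainage).
U ≤ 60%: T_v = (π/4)·U² = (π/4)×0.22² = 0.038013.
t = T_v·H_d²/c_v = 0.038013×3.5²/4.2 = 0.1109 years.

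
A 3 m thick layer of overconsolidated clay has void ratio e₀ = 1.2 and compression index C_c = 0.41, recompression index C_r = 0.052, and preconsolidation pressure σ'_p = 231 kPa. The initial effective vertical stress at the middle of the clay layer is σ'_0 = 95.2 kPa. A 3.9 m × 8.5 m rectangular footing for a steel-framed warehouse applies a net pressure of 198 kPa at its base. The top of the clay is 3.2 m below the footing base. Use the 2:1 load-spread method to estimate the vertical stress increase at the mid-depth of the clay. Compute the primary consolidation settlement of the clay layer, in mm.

Mid-depth of clay below the footing base: z = 3.2 + 3/2 = 4.7 m.
Stress increase at mid-clay by the 2:1 spreading method:
Δσ = qBL/((B+z)(L+z)) = 198×3.9×8.5/((3.9+4.7)(8.5+4.7)) = 57.82 kPa
Final effective stress: σ'_f = 95.2 + 57.82 = 153.02 kPa.
σ'_f = 153.02 ≤ σ'_p = 231 kPa, so the clay remains overconsolidated and only the recompression index applies:
S_c = C_r·H/(1+e₀)·log₁₀(σ'_f/σ'_0) = 0.052×3/2.2×log₁₀(153.02/95.2)
    = 0.070907 × 0.20611 = 0.01461 m

S_c ≈ 14.6 mm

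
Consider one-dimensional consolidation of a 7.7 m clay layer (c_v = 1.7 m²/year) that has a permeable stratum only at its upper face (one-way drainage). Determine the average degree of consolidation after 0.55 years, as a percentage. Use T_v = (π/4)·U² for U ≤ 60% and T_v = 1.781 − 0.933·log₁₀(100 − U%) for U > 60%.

U ≈ 14.2 %

Drainage path length: H_d = H = 7.7 m (single drainage).
T_v = c_v·t/H_d² = 1.7×0.55/7.7² = 0.01577.
T_v = 0.01577 corresponds to the U ≤ 60% branch:
U = √(4T_v/π) = 0.1417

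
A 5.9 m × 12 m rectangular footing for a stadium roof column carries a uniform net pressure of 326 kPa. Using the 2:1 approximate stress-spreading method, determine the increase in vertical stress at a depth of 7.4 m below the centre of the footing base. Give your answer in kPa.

Δσ_z ≈ 89.5 kPa

By the 2:1 method the load spreads at 1 horizontal : 2 vertical, so at depth z the loaded area has grown by z in each plan dimension:
Δσ = qBL/((B+z)(L+z)) = 326×5.9×12/((5.9+7.4)(12+7.4)) = 89.454 kPa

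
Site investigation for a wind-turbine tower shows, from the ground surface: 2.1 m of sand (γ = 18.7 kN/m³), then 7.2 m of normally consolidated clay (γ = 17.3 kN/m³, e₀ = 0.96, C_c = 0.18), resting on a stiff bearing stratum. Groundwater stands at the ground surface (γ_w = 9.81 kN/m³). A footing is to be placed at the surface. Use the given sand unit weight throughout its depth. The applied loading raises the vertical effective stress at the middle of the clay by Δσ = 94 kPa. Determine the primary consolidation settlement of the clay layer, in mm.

Mid-depth of clay below the ground surface: z = 2.1 + 7.2/2 = 5.7 m.
Total vertical stress at mid-clay: σ_v = 18.7×2.1 + 17.3×3.6 = 101.55 kPa.
Pore pressure: u = 9.81×(5.7 − 0) = 55.917 kPa.
Initial effective stress: σ'_0 = σ_v − u = 101.55 − 55.917 = 45.633 kPa.
Final effective stress: σ'_f = σ'_0 + Δσ = 45.633 + 94 = 139.63 kPa.
Normally consolidated clay, so the full stress increment lies on the virgin compression line:
S_c = C_c·H/(1+e₀)·log₁₀(σ'_f/σ'_0) = 0.18×7.2/(1+0.96)×log₁₀(139.63/45.633)
    = 0.66122 × 0.4857 = 0.3212 m

S_c ≈ 321 mm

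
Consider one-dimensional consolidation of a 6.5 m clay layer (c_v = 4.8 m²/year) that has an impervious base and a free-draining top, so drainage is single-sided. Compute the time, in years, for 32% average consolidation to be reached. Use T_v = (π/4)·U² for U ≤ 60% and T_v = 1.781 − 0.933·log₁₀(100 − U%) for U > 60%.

t ≈ 0.708 years

Drainage path length: H_d = H = 6.5 m (single drainage).
U ≤ 60%: T_v = (π/4)·U² = (π/4)×0.32² = 0.080425.
t = T_v·H_d²/c_v = 0.080425×6.5²/4.8 = 0.7079 years.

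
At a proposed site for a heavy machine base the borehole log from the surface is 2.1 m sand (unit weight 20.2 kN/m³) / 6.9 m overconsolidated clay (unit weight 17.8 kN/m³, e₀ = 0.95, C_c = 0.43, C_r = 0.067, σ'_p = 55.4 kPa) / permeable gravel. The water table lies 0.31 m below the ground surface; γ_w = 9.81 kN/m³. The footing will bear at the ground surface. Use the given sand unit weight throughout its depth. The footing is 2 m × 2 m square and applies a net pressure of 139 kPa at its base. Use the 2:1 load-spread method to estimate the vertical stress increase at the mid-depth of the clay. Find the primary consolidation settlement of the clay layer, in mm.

S_c ≈ 82 mm

Mid-depth of clay below the ground surface: z = 2.1 + 6.9/2 = 5.55 m.
Total vertical stress at mid-clay: σ_v = 20.2×2.1 + 17.8×3.45 = 103.83 kPa.
Pore pressure: u = 9.81×(5.55 − 0.31) = 51.404 kPa.
Initial effective stress: σ'_0 = σ_v − u = 103.83 − 51.404 = 52.426 kPa.
Stress increase at mid-clay by the 2:1 spreading method:
Δσ = qBL/((B+z)(L+z)) = 139×2×2/((2+5.55)(2+5.55)) = 9.754 kPa
Final effective stress: σ'_f = 52.426 + 9.754 = 62.18 kPa.
σ'_f = 62.18 > σ'_p = 55.4 kPa, so the stress path crosses the preconsolidation pressure — recompression up to σ'_p, then virgin compression beyond:
S_c = H/(1+e₀)·[C_r·log₁₀(σ'_p/σ'_0) + C_c·log₁₀(σ'_f/σ'_p)]
    = 6.9/1.95 × [0.067×log₁₀(55.4/52.426) + 0.43×log₁₀(62.18/55.4)]
    = 3.5385 × [0.0016055 + 0.021561] = 0.08197 m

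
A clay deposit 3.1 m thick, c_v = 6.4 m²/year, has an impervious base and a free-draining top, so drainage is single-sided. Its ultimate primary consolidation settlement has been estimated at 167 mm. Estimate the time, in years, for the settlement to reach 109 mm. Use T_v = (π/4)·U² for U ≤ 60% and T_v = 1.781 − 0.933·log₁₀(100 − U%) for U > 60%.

Drainage path length: H_d = H = 3.1 m (single drainage).
U = S(t)/S_ult = 109/167 = 0.6527.
U > 60%: T_v = 1.781 − 0.933·log₁₀(100 − 65.269) = 0.34352.
t = T_v·H_d²/c_v = 0.34352×3.1²/6.4 = 0.5158 years.

t ≈ 0.516 years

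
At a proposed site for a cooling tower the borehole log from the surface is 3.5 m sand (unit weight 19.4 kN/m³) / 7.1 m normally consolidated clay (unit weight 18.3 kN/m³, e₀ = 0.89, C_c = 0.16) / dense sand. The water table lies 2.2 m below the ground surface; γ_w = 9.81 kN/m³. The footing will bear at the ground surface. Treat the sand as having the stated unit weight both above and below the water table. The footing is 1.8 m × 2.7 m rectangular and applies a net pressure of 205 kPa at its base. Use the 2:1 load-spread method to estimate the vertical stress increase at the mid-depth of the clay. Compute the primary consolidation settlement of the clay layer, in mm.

Mid-depth of clay below the ground surface: z = 3.5 + 7.1/2 = 7.05 m.
Total vertical stress at mid-clay: σ_v = 19.4×3.5 + 18.3×3.55 = 132.87 kPa.
Pore pressure: u = 9.81×(7.05 − 2.2) = 47.578 kPa.
Initial effective stress: σ'_0 = σ_v − u = 132.87 − 47.578 = 85.292 kPa.
Stress increase at mid-clay by the 2:1 spreading method:
Δσ = qBL/((B+z)(L+z)) = 205×1.8×2.7/((1.8+7.05)(2.7+7.05)) = 11.546 kPa
Final effective stress: σ'_f = σ'_0 + Δσ = 85.292 + 11.546 = 96.838 kPa.
Normally consolidated clay, so the full stress increment lies on the virgin compression line:
S_c = C_c·H/(1+e₀)·log₁₀(σ'_f/σ'_0) = 0.16×7.1/(1+0.89)×log₁₀(96.838/85.292)
    = 0.60106 × 0.055138 = 0.03314 m

S_c ≈ 33.1 mm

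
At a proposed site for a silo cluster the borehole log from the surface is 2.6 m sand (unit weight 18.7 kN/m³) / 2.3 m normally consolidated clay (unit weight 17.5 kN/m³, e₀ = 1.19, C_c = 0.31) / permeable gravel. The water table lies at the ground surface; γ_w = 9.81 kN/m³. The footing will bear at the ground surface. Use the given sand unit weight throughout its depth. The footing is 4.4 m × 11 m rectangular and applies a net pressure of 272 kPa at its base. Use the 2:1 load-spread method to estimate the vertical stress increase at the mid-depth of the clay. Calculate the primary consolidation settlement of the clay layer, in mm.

S_c ≈ 210 mm

Mid-depth of clay below the ground surface: z = 2.6 + 2.3/2 = 3.75 m.
Total vertical stress at mid-clay: σ_v = 18.7×2.6 + 17.5×1.15 = 68.745 kPa.
Pore pressure: u = 9.81×(3.75 − 0) = 36.788 kPa.
Initial effective stress: σ'_0 = σ_v − u = 68.745 − 36.788 = 31.957 kPa.
Stress increase at mid-clay by the 2:1 spreading method:
Δσ = qBL/((B+z)(L+z)) = 272×4.4×11/((4.4+3.75)(11+3.75)) = 109.51 kPa
Final effective stress: σ'_f = σ'_0 + Δσ = 31.957 + 109.51 = 141.47 kPa.
Normally consolidated clay, so the full stress increment lies on the virgin compression line:
S_c = C_c·H/(1+e₀)·log₁₀(σ'_f/σ'_0) = 0.31×2.3/(1+1.19)×log₁₀(141.47/31.957)
    = 0.32557 × 0.6461 = 0.2104 m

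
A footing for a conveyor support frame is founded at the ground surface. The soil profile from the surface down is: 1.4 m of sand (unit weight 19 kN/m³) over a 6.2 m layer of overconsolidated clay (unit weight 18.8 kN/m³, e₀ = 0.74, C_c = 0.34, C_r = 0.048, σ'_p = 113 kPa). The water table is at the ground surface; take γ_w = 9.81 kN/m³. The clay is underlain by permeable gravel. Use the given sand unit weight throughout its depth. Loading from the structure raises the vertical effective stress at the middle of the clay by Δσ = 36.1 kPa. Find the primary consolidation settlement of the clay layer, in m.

S_c ≈ 0.0471 m

Mid-depth of clay below the ground surface: z = 1.4 + 6.2/2 = 4.5 m.
Total vertical stress at mid-clay: σ_v = 19×1.4 + 18.8×3.1 = 84.88 kPa.
Pore pressure: u = 9.81×(4.5 − 0) = 44.145 kPa.
Initial effective stress: σ'_0 = σ_v − u = 84.88 − 44.145 = 40.735 kPa.
Final effective stress: σ'_f = 40.735 + 36.1 = 76.835 kPa.
σ'_f = 76.835 ≤ σ'_p = 113 kPa, so the clay remains overconsolidated and only the recompression index applies:
S_c = C_r·H/(1+e₀)·log₁₀(σ'_f/σ'_0) = 0.048×6.2/1.74×log₁₀(76.835/40.735)
    = 0.17103 × 0.27559 = 0.04714 m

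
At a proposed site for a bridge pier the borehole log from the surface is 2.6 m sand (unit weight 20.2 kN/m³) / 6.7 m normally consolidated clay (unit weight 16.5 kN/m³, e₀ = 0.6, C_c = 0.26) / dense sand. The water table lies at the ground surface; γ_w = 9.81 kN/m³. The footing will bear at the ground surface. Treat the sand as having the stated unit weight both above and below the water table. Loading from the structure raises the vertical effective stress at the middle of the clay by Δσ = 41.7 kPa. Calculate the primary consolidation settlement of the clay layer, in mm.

S_c ≈ 289 mm

Mid-depth of clay below the ground surface: z = 2.6 + 6.7/2 = 5.95 m.
Total vertical stress at mid-clay: σ_v = 20.2×2.6 + 16.5×3.35 = 107.8 kPa.
Pore pressure: u = 9.81×(5.95 − 0) = 58.37 kPa.
Initial effective stress: σ'_0 = σ_v − u = 107.8 − 58.37 = 49.43 kPa.
Final effective stress: σ'_f = σ'_0 + Δσ = 49.43 + 41.7 = 91.13 kPa.
Normally consolidated clay, so the full stress increment lies on the virgin compression line:
S_c = C_c·H/(1+e₀)·log₁₀(σ'_f/σ'_0) = 0.26×6.7/(1+0.6)×log₁₀(91.13/49.43)
    = 1.0888 × 0.26567 = 0.2893 m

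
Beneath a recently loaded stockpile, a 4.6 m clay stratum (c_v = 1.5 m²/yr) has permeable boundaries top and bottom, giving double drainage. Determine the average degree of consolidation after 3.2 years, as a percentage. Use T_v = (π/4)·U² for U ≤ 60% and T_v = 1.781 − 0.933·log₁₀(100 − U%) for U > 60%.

U ≈ 91.4 %

Drainage path length: H_d = H/2 = 2.3 m (double drainage).
T_v = c_v·t/H_d² = 1.5×3.2/2.3² = 0.90737.
T_v = 0.90737 corresponds to the U > 60% branch:
U = 1 − 10^((1.781 − T_v)/0.933)/100 = 0.9136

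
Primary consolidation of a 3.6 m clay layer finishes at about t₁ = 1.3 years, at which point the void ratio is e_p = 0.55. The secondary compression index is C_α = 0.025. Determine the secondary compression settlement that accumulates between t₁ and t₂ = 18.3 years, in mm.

S_s ≈ 66.7 mm

Secondary compression: S_s = C_α·H/(1+e_p)·log₁₀(t₂/t₁)
S_s = 0.025×3.6/(1+0.55)×log₁₀(18.3/1.3)
    = 0.05806 × 1.149 = 0.06669 m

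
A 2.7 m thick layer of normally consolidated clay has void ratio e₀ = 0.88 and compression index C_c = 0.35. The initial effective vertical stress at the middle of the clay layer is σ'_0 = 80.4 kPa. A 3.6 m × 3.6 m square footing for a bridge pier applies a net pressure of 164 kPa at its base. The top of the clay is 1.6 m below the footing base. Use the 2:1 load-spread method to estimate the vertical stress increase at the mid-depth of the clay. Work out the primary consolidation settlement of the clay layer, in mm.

Mid-depth of clay below the footing base: z = 1.6 + 2.7/2 = 2.95 m.
Stress increase at mid-clay by the 2:1 spreading method:
Δσ = qBL/((B+z)(L+z)) = 164×3.6×3.6/((3.6+2.95)(3.6+2.95)) = 49.541 kPa
Final effective stress: σ'_f = σ'_0 + Δσ = 80.4 + 49.541 = 129.94 kPa.
Normally consolidated clay, so the full stress increment lies on the virgin compression line:
S_c = C_c·H/(1+e₀)·log₁₀(σ'_f/σ'_0) = 0.35×2.7/(1+0.88)×log₁₀(129.94/80.4)
    = 0.50266 × 0.20849 = 0.1048 m

S_c ≈ 105 mm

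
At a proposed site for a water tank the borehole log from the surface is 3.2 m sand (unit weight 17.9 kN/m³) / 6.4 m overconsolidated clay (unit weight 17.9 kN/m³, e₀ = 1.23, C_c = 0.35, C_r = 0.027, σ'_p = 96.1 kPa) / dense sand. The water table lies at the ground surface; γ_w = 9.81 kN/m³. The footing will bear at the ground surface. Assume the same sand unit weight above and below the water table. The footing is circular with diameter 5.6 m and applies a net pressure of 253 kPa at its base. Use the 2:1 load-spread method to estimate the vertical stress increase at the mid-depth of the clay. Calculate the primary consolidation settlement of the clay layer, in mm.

Mid-depth of clay below the ground surface: z = 3.2 + 6.4/2 = 6.4 m.
Total vertical stress at mid-clay: σ_v = 17.9×3.2 + 17.9×3.2 = 114.56 kPa.
Pore pressure: u = 9.81×(6.4 − 0) = 62.784 kPa.
Initial effective stress: σ'_0 = σ_v − u = 114.56 − 62.784 = 51.776 kPa.
Stress increase at mid-clay by the 2:1 spreading method:
Δσ ≈ qD²/(D+z)² = 253×5.6²/(5.6+6.4)² = 55.098 kPa
Final effective stress: σ'_f = 51.776 + 55.098 = 106.87 kPa.
σ'_f = 106.87 > σ'_p = 96.1 kPa, so the stress path crosses the preconsolidation pressure — recompression up to σ'_p, then virgin compression beyond:
S_c = H/(1+e₀)·[C_r·log₁₀(σ'_p/σ'_0) + C_c·log₁₀(σ'_f/σ'_p)]
    = 6.4/2.23 × [0.027×log₁₀(96.1/51.776) + 0.35×log₁₀(106.87/96.1)]
    = 2.87 × [0.0072521 + 0.016146] = 0.06715 m

S_c ≈ 67.2 mm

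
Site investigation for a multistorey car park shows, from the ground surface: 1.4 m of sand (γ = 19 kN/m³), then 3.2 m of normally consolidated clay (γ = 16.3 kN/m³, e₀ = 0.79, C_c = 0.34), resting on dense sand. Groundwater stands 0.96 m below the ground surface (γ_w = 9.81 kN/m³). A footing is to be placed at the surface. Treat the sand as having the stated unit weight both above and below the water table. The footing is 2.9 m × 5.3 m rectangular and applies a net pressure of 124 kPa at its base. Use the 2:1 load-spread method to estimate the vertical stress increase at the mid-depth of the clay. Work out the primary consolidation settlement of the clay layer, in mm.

Mid-depth of clay below the ground surface: z = 1.4 + 3.2/2 = 3 m.
Total vertical stress at mid-clay: σ_v = 19×1.4 + 16.3×1.6 = 52.68 kPa.
Pore pressure: u = 9.81×(3 − 0.96) = 20.012 kPa.
Initial effective stress: σ'_0 = σ_v − u = 52.68 − 20.012 = 32.668 kPa.
Stress increase at mid-clay by the 2:1 spreading method:
Δσ = qBL/((B+z)(L+z)) = 124×2.9×5.3/((2.9+3)(5.3+3)) = 38.919 kPa
Final effective stress: σ'_f = σ'_0 + Δσ = 32.668 + 38.919 = 71.587 kPa.
Normally consolidated clay, so the full stress increment lies on the virgin compression line:
S_c = C_c·H/(1+e₀)·log₁₀(σ'_f/σ'_0) = 0.34×3.2/(1+0.79)×log₁₀(71.587/32.668)
    = 0.60782 × 0.34071 = 0.2071 m

S_c ≈ 207 mm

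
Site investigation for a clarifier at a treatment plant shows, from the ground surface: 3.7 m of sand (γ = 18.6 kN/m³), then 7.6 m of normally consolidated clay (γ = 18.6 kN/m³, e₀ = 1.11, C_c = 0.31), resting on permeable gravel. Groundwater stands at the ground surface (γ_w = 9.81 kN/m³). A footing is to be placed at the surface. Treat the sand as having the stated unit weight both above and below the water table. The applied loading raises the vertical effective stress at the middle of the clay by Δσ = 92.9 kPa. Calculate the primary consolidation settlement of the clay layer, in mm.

Mid-depth of clay below the ground surface: z = 3.7 + 7.6/2 = 7.5 m.
Total vertical stress at mid-clay: σ_v = 18.6×3.7 + 18.6×3.8 = 139.5 kPa.
Pore pressure: u = 9.81×(7.5 − 0) = 73.575 kPa.
Initial effective stress: σ'_0 = σ_v − u = 139.5 − 73.575 = 65.925 kPa.
Final effective stress: σ'_f = σ'_0 + Δσ = 65.925 + 92.9 = 158.82 kPa.
Normally consolidated clay, so the full stress increment lies on the virgin compression line:
S_c = C_c·H/(1+e₀)·log₁₀(σ'_f/σ'_0) = 0.31×7.6/(1+1.11)×log₁₀(158.82/65.925)
    = 1.1166 × 0.38186 = 0.4264 m

S_c ≈ 426 mm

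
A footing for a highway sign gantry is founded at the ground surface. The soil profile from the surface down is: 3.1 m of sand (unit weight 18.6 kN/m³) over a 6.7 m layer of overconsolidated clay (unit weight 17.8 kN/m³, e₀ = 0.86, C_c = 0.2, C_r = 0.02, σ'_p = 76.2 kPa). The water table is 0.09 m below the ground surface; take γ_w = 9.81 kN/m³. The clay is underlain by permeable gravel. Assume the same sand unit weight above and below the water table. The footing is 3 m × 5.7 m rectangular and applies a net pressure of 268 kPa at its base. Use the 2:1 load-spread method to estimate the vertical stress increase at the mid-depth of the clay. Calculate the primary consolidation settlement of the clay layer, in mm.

S_c ≈ 78.6 mm

Mid-depth of clay below the ground surface: z = 3.1 + 6.7/2 = 6.45 m.
Total vertical stress at mid-clay: σ_v = 18.6×3.1 + 17.8×3.35 = 117.29 kPa.
Pore pressure: u = 9.81×(6.45 − 0.09) = 62.392 kPa.
Initial effective stress: σ'_0 = σ_v − u = 117.29 − 62.392 = 54.898 kPa.
Stress increase at mid-clay by the 2:1 spreading method:
Δσ = qBL/((B+z)(L+z)) = 268×3×5.7/((3+6.45)(5.7+6.45)) = 39.914 kPa
Final effective stress: σ'_f = 54.898 + 39.914 = 94.812 kPa.
σ'_f = 94.812 > σ'_p = 76.2 kPa, so the stress path crosses the preconsolidation pressure — recompression up to σ'_p, then virgin compression beyond:
S_c = H/(1+e₀)·[C_r·log₁₀(σ'_p/σ'_0) + C_c·log₁₀(σ'_f/σ'_p)]
    = 6.7/1.86 × [0.02×log₁₀(76.2/54.898) + 0.2×log₁₀(94.812/76.2)]
    = 3.6022 × [0.002848 + 0.018982] = 0.07864 m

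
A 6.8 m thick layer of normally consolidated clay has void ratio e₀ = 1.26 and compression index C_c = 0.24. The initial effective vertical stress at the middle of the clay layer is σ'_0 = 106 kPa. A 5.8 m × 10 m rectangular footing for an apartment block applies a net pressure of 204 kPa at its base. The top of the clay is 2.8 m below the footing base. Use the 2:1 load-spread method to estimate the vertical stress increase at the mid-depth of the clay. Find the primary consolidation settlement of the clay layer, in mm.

Mid-depth of clay below the footing base: z = 2.8 + 6.8/2 = 6.2 m.
Stress increase at mid-clay by the 2:1 spreading method:
Δσ = qBL/((B+z)(L+z)) = 204×5.8×10/((5.8+6.2)(10+6.2)) = 60.864 kPa
Final effective stress: σ'_f = σ'_0 + Δσ = 106 + 60.864 = 166.86 kPa.
Normally consolidated clay, so the full stress increment lies on the virgin compression line:
S_c = C_c·H/(1+e₀)·log₁₀(σ'_f/σ'_0) = 0.24×6.8/(1+1.26)×log₁₀(166.86/106)
    = 0.72212 × 0.19705 = 0.1423 m

S_c ≈ 142 mm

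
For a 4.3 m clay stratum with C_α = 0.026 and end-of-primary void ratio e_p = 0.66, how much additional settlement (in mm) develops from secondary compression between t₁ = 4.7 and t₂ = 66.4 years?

S_s ≈ 77.5 mm

Secondary compression: S_s = C_α·H/(1+e_p)·log₁₀(t₂/t₁)
S_s = 0.026×4.3/(1+0.66)×log₁₀(66.4/4.7)
    = 0.06735 × 1.15 = 0.07746 m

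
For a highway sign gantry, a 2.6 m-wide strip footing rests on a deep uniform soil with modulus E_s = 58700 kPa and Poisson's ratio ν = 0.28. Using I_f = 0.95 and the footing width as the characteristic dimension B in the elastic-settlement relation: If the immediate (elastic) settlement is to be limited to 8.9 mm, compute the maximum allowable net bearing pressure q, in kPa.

q ≈ 230 kPa

S_e = q·B·(1−ν²)/E_s · I_f  ⇒  q = S_e·E_s / (B·(1−ν²)·I_f).
q = 0.0089 × 58700 / (2.6 × 0.9216 × 0.95) = 229.5 kPa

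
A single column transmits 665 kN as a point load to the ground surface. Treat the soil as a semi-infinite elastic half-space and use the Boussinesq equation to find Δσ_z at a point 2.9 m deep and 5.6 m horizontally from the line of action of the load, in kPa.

Boussinesq vertical stress below a point load on an elastic half-space:
Δσ_z = 3P/(2πz²) · [1 + (r/z)²]^(−5/2)
r/z = 5.6/2.9 = 1.931; [1+(r/z)²]^(−5/2) = 0.020564.
Δσ_z = 3×665/(2π×2.9²) × 0.020564 = 37.754 × 0.020564 = 0.7764 kPa

Δσ_z ≈ 0.776 kPa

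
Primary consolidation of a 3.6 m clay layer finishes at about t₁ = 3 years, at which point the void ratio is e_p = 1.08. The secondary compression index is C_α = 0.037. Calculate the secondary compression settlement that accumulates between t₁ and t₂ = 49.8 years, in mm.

S_s ≈ 78.1 mm

Secondary compression: S_s = C_α·H/(1+e_p)·log₁₀(t₂/t₁)
S_s = 0.037×3.6/(1+1.08)×log₁₀(49.8/3)
    = 0.06404 × 1.22 = 0.07813 m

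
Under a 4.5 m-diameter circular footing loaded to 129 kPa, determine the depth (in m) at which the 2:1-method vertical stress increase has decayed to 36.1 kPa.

2:1 spreading — at depth z the loaded area has grown by z in each plan dimension:
qD²/(D+z)² = Δσ_z ⇒ z = D(√(q/Δσ_z) − 1) = 4.5×(√(129/36.1) − 1) = 4.007 m

z ≈ 4.01 m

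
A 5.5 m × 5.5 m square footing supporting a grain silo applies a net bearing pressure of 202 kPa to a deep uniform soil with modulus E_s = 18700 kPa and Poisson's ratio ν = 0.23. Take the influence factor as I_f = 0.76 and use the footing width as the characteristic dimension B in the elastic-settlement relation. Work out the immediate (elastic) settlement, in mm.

Immediate (elastic) settlement: S_e = q·B·(1−ν²)/E_s · I_f.
S_e = 202 × 5.5 × (1 − 0.23²) / 18700 × 0.76
    = 202 × 5.5 × 0.9471 / 18700 × 0.76
    = 0.04276 m = 42.76 mm

S_e ≈ 42.8 mm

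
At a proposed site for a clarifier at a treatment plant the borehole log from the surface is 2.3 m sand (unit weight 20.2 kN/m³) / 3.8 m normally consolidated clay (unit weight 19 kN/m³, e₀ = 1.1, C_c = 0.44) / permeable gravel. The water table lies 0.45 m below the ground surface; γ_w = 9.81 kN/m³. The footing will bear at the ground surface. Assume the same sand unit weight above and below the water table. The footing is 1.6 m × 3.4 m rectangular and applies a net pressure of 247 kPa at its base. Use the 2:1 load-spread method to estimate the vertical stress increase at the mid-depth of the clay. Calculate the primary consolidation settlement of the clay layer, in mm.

Mid-depth of clay below the ground surface: z = 2.3 + 3.8/2 = 4.2 m.
Total vertical stress at mid-clay: σ_v = 20.2×2.3 + 19×1.9 = 82.56 kPa.
Pore pressure: u = 9.81×(4.2 − 0.45) = 36.788 kPa.
Initial effective stress: σ'_0 = σ_v − u = 82.56 − 36.788 = 45.772 kPa.
Stress increase at mid-clay by the 2:1 spreading method:
Δσ = qBL/((B+z)(L+z)) = 247×1.6×3.4/((1.6+4.2)(3.4+4.2)) = 30.483 kPa
Final effective stress: σ'_f = σ'_0 + Δσ = 45.772 + 30.483 = 76.255 kPa.
Normally consolidated clay, so the full stress increment lies on the virgin compression line:
S_c = C_c·H/(1+e₀)·log₁₀(σ'_f/σ'_0) = 0.44×3.8/(1+1.1)×log₁₀(76.255/45.772)
    = 0.79619 × 0.22167 = 0.1765 m

S_c ≈ 176 mm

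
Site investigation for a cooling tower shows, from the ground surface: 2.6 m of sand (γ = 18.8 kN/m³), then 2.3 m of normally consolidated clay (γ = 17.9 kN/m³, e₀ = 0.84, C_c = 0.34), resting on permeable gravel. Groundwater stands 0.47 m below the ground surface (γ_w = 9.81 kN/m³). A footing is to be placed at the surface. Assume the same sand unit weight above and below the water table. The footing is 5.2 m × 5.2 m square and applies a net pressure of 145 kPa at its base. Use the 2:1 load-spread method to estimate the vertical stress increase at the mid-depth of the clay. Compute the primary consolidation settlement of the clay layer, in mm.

S_c ≈ 155 mm

Mid-depth of clay below the ground surface: z = 2.6 + 2.3/2 = 3.75 m.
Total vertical stress at mid-clay: σ_v = 18.8×2.6 + 17.9×1.15 = 69.465 kPa.
Pore pressure: u = 9.81×(3.75 − 0.47) = 32.177 kPa.
Initial effective stress: σ'_0 = σ_v − u = 69.465 − 32.177 = 37.288 kPa.
Stress increase at mid-clay by the 2:1 spreading method:
Δσ = qBL/((B+z)(L+z)) = 145×5.2×5.2/((5.2+3.75)(5.2+3.75)) = 48.947 kPa
Final effective stress: σ'_f = σ'_0 + Δσ = 37.288 + 48.947 = 86.235 kPa.
Normally consolidated clay, so the full stress increment lies on the virgin compression line:
S_c = C_c·H/(1+e₀)·log₁₀(σ'_f/σ'_0) = 0.34×2.3/(1+0.84)×log₁₀(86.235/37.288)
    = 0.425 × 0.36411 = 0.1547 m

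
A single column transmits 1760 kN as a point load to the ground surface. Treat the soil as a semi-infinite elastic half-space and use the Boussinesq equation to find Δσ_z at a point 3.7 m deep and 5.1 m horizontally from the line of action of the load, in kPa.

Δσ_z ≈ 4.29 kPa

Boussinesq vertical stress below a point load on an elastic half-space:
Δσ_z = 3P/(2πz²) · [1 + (r/z)²]^(−5/2)
r/z = 5.1/3.7 = 1.3784; [1+(r/z)²]^(−5/2) = 0.069828.
Δσ_z = 3×1760/(2π×3.7²) × 0.069828 = 61.383 × 0.069828 = 4.286 kPa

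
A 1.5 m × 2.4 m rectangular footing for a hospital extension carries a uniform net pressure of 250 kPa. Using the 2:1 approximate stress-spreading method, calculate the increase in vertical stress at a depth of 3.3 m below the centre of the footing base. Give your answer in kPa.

Δσ_z ≈ 32.9 kPa

By the 2:1 method the load spreads at 1 horizontal : 2 vertical, so at depth z the loaded area has grown by z in each plan dimension:
Δσ = qBL/((B+z)(L+z)) = 250×1.5×2.4/((1.5+3.3)(2.4+3.3)) = 32.895 kPa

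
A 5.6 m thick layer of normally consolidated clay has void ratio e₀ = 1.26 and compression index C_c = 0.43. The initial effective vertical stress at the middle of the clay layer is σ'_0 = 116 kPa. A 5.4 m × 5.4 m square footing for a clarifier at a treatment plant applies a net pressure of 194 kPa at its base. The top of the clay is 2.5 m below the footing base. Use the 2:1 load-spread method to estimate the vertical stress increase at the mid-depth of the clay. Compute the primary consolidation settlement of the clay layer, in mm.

Mid-depth of clay below the footing base: z = 2.5 + 5.6/2 = 5.3 m.
Stress increase at mid-clay by the 2:1 spreading method:
Δσ = qBL/((B+z)(L+z)) = 194×5.4×5.4/((5.4+5.3)(5.4+5.3)) = 49.411 kPa
Final effective stress: σ'_f = σ'_0 + Δσ = 116 + 49.411 = 165.41 kPa.
Normally consolidated clay, so the full stress increment lies on the virgin compression line:
S_c = C_c·H/(1+e₀)·log₁₀(σ'_f/σ'_0) = 0.43×5.6/(1+1.26)×log₁₀(165.41/116)
    = 1.0655 × 0.1541 = 0.1642 m

S_c ≈ 164 mm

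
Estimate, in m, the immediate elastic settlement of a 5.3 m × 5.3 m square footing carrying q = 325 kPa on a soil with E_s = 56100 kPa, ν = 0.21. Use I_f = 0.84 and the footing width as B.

Immediate (elastic) settlement: S_e = q·B·(1−ν²)/E_s · I_f.
S_e = 325 × 5.3 × (1 − 0.21²) / 56100 × 0.84
    = 325 × 5.3 × 0.9559 / 56100 × 0.84
    = 0.02465 m

S_e ≈ 0.0247 m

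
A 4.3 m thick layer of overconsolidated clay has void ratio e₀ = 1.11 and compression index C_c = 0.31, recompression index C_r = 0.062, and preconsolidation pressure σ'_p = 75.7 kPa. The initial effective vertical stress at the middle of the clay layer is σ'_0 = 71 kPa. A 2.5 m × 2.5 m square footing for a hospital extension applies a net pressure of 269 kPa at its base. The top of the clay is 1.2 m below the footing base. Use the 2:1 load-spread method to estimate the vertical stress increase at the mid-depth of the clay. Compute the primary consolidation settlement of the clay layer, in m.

Mid-depth of clay below the footing base: z = 1.2 + 4.3/2 = 3.35 m.
Stress increase at mid-clay by the 2:1 spreading method:
Δσ = qBL/((B+z)(L+z)) = 269×2.5×2.5/((2.5+3.35)(2.5+3.35)) = 49.127 kPa
Final effective stress: σ'_f = 71 + 49.127 = 120.13 kPa.
σ'_f = 120.13 > σ'_p = 75.7 kPa, so the stress path crosses the preconsolidation pressure — recompression up to σ'_p, then virgin compression beyond:
S_c = H/(1+e₀)·[C_r·log₁₀(σ'_p/σ'_0) + C_c·log₁₀(σ'_f/σ'_p)]
    = 4.3/2.11 × [0.062×log₁₀(75.7/71) + 0.31×log₁₀(120.13/75.7)]
    = 2.0379 × [0.0017259 + 0.062172] = 0.1302 m

S_c ≈ 0.13 m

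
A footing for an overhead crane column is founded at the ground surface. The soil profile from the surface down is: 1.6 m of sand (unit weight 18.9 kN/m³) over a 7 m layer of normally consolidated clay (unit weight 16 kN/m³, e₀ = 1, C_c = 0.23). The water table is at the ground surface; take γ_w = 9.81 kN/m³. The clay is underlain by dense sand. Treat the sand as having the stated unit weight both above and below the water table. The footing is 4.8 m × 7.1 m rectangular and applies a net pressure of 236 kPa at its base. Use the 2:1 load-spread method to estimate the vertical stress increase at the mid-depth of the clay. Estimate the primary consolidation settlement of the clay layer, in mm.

Mid-depth of clay below the ground surface: z = 1.6 + 7/2 = 5.1 m.
Total vertical stress at mid-clay: σ_v = 18.9×1.6 + 16×3.5 = 86.24 kPa.
Pore pressure: u = 9.81×(5.1 − 0) = 50.031 kPa.
Initial effective stress: σ'_0 = σ_v − u = 86.24 − 50.031 = 36.209 kPa.
Stress increase at mid-clay by the 2:1 spreading method:
Δσ = qBL/((B+z)(L+z)) = 236×4.8×7.1/((4.8+5.1)(7.1+5.1)) = 66.591 kPa
Final effective stress: σ'_f = σ'_0 + Δσ = 36.209 + 66.591 = 102.8 kPa.
Normally consolidated clay, so the full stress increment lies on the virgin compression line:
S_c = C_c·H/(1+e₀)·log₁₀(σ'_f/σ'_0) = 0.23×7/(1+1)×log₁₀(102.8/36.209)
    = 0.805 × 0.45318 = 0.3648 m

S_c ≈ 365 mm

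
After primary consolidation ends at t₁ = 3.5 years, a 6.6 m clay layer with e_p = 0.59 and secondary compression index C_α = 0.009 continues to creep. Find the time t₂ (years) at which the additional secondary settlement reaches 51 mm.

S_s = C_α·H/(1+e_p)·log₁₀(t₂/t₁) ⇒ log₁₀(t₂/t₁) = S_s·(1+e_p)/(C_α·H).
log₁₀(t₂/t₁) = 0.051 × (1+0.59) / (0.009×6.6) = 1.365
t₂ = t₁ × 10^1.365 = 3.5 × 23.18 = 81.14 years

t₂ ≈ 81.1 years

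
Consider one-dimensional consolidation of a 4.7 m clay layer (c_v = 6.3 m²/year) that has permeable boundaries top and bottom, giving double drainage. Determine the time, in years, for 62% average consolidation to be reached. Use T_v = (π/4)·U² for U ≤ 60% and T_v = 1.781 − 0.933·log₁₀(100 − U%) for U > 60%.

Drainage path length: H_d = H/2 = 2.35 m (double drainage).
U > 60%: T_v = 1.781 − 0.933·log₁₀(100 − 62) = 0.30706.
t = T_v·H_d²/c_v = 0.30706×2.35²/6.3 = 0.2692 years.

t ≈ 0.269 years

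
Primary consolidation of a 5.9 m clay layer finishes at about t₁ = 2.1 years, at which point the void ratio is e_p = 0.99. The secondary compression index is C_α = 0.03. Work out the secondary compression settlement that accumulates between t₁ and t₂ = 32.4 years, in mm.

S_s ≈ 106 mm

Secondary compression: S_s = C_α·H/(1+e_p)·log₁₀(t₂/t₁)
S_s = 0.03×5.9/(1+0.99)×log₁₀(32.4/2.1)
    = 0.08894 × 1.188 = 0.1057 m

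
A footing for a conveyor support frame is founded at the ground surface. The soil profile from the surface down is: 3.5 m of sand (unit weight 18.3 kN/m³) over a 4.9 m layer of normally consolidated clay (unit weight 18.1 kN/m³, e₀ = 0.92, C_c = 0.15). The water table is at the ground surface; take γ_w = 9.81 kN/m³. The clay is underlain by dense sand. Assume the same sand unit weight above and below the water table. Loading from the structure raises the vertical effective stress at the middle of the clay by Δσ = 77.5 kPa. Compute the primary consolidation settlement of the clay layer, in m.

S_c ≈ 0.156 m

Mid-depth of clay below the ground surface: z = 3.5 + 4.9/2 = 5.95 m.
Total vertical stress at mid-clay: σ_v = 18.3×3.5 + 18.1×2.45 = 108.4 kPa.
Pore pressure: u = 9.81×(5.95 − 0) = 58.37 kPa.
Initial effective stress: σ'_0 = σ_v − u = 108.4 − 58.37 = 50.03 kPa.
Final effective stress: σ'_f = σ'_0 + Δσ = 50.03 + 77.5 = 127.53 kPa.
Normally consolidated clay, so the full stress increment lies on the virgin compression line:
S_c = C_c·H/(1+e₀)·log₁₀(σ'_f/σ'_0) = 0.15×4.9/(1+0.92)×log₁₀(127.53/50.03)
    = 0.38281 × 0.40638 = 0.1556 m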